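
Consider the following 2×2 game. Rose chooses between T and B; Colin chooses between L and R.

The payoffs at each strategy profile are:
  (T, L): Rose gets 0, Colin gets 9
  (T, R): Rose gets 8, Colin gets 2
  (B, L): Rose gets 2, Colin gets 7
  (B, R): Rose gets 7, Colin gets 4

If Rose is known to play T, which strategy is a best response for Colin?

Against T, Colin earns 9 from L and 2 from R.
So L is the best response.

L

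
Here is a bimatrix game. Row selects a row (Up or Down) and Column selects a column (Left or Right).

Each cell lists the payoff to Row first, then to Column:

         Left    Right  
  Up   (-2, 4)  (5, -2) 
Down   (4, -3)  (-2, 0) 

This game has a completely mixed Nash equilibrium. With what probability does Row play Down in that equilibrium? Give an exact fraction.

2/3

Let x be the probability that Row plays Up. In a completely mixed equilibrium, Column must be indifferent between Left and Right.
Column's expected payoff from Left is 4x − 3(1−x); from Right it is −2x.
Setting these equal: 7x − 3 = −2x, so x = 1/3.
Therefore Row plays Down with probability 1 − 1/3 = 2/3.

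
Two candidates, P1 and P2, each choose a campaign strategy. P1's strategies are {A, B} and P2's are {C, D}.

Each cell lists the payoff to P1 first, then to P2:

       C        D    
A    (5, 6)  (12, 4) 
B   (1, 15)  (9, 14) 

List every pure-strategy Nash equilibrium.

(A, C)

(A, C): P1 gets 5 ≥ 1 from B, and P2 gets 6 ≥ 4 from D — Nash equilibrium.
(A, D): P2 prefers C (6 > 4) — not an equilibrium.
(B, C): P1 prefers A (5 > 1) — not an equilibrium.
(B, D): P1 prefers A (12 > 9); P2 prefers C (15 > 14) — not an equilibrium.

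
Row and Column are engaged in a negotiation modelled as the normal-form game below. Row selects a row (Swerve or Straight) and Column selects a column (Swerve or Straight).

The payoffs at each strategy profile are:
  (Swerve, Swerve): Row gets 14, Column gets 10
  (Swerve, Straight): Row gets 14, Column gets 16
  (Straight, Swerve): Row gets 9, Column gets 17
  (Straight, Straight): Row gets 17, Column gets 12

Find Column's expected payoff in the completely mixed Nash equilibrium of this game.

First find p, the probability Row plays Swerve, from Column's indifference between Swerve and Straight: 10p + 17(1−p) = 16p + 12(1−p), giving p = 5/11.
Since Column is indifferent in equilibrium, Column's expected payoff equals the payoff from either column against (5/11, 6/11). Using Swerve: 10(5/11) + 17(6/11) = 152/11.

152/11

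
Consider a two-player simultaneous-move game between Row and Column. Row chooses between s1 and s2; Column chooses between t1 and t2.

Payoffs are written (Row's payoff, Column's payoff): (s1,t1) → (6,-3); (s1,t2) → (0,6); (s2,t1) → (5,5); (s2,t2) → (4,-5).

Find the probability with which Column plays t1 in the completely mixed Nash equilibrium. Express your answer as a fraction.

Let y be the probability that Column plays t1. In a completely mixed equilibrium, Row must be indifferent between s1 and s2.
Row's expected payoff from s1 is 6y; from s2 it is 5y + 4(1−y).
Setting these equal: 6y = y + 4, so y = 4/5.

4/5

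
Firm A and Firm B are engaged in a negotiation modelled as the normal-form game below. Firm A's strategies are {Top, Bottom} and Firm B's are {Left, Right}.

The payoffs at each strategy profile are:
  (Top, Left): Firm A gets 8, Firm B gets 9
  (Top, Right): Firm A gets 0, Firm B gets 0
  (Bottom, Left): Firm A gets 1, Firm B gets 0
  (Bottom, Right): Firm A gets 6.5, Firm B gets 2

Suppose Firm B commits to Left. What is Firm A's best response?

Against Left, Firm A earns 8 from Top and 1 from Bottom.
So Top is the best response.

Top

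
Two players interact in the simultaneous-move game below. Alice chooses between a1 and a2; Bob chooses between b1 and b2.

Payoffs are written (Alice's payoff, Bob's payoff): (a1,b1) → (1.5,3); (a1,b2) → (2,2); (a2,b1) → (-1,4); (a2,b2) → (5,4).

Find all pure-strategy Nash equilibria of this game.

(a1, b1) and (a2, b2)

(a1, b1): Alice gets 1.5 ≥ -1 from a2, and Bob gets 3 ≥ 2 from b2 — Nash equilibrium.
(a1, b2): Alice prefers a2 (5 > 2); Bob prefers b1 (3 > 2) — not an equilibrium.
(a2, b1): Alice prefers a1 (1.5 > -1) — not an equilibrium.
(a2, b2): Alice gets 5 ≥ 2 from a1, and Bob gets 4 ≥ 4 from b1 — Nash equilibrium.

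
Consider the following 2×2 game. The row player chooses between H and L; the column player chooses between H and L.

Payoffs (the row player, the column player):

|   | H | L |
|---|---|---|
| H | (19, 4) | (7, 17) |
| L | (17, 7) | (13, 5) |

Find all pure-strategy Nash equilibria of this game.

none

(H, H): the column player prefers L (17 > 4) — not an equilibrium.
(H, L): the row player prefers L (13 > 7) — not an equilibrium.
(L, H): the row player prefers H (19 > 17) — not an equilibrium.
(L, L): the column player prefers H (7 > 5) — not an equilibrium.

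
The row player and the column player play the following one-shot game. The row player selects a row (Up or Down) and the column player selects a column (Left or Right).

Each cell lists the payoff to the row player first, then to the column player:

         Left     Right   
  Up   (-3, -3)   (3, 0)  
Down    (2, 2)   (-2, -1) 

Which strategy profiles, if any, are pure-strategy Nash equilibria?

(Up, Right) and (Down, Left)

(Up, Left): the row player prefers Down (2 > -3); the column player prefers Right (0 > -3) — not an equilibrium.
(Up, Right): the row player gets 3 ≥ -2 from Down, and the column player gets 0 ≥ -3 from Left — Nash equilibrium.
(Down, Left): the row player gets 2 ≥ -3 from Up, and the column player gets 2 ≥ -1 from Right — Nash equilibrium.
(Down, Right): the row player prefers Up (3 > -2); the column player prefers Left (2 > -1) — not an equilibrium.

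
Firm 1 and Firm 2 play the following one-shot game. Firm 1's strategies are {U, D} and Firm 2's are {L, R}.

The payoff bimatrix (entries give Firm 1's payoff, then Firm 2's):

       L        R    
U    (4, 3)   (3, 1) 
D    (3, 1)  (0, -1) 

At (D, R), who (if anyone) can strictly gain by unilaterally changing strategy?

Firm 1 at (D, R) earns 0; deviating to U yields 3 — a strict improvement.
Firm 2 earns -1; deviating to L yields 1 — a strict improvement.
Both Firm 1 and Firm 2 have strictly profitable deviations.

Both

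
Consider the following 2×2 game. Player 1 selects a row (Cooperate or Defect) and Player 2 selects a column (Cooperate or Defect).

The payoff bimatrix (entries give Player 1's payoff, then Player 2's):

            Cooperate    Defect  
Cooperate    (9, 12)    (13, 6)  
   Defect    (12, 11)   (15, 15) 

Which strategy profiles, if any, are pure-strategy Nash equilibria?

(Cooperate, Cooperate): Player 1 prefers Defect (12 > 9) — not an equilibrium.
(Cooperate, Defect): Player 1 prefers Defect (15 > 13); Player 2 prefers Cooperate (12 > 6) — not an equilibrium.
(Defect, Cooperate): Player 2 prefers Defect (15 > 11) — not an equilibrium.
(Defect, Defect): Player 1 gets 15 ≥ 13 from Cooperate, and Player 2 gets 15 ≥ 11 from Cooperate — Nash equilibrium.

(Defect, Defect)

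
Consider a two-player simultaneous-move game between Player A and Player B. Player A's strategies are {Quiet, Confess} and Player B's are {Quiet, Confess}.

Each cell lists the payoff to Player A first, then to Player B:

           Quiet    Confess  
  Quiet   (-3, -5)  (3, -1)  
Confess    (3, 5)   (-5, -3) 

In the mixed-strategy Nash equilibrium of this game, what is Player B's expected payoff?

-5/3

First find x, the probability Player A plays Quiet, from Player B's indifference between Quiet and Confess: −5x + 5(1−x) = −x − 3(1−x), giving x = 2/3.
Since Player B is indifferent in equilibrium, Player B's expected payoff equals the payoff from either column against (2/3, 1/3). Using Quiet: −5(2/3) + 5(1/3) = -5/3.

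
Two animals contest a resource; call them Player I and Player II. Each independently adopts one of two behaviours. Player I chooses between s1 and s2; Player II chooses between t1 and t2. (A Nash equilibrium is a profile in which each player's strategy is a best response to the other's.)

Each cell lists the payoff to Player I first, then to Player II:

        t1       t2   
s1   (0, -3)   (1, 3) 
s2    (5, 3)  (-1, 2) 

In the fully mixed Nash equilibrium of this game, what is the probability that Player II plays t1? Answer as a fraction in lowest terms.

Let q be the probability that Player II plays t1. In a completely mixed equilibrium, Player I must be indifferent between s1 and s2.
Player I's expected payoff from s1 is (1−q); from s2 it is 5q − (1−q).
Setting these equal: −q + 1 = 6q − 1, so q = 2/7.

2/7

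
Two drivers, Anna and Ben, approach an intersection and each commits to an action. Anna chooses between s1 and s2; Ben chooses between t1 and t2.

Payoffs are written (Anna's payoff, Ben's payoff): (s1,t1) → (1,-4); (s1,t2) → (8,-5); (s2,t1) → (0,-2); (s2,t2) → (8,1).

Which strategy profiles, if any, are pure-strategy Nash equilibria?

(s1, t1) and (s2, t2)

(s1, t1): Anna gets 1 ≥ 0 from s2, and Ben gets -4 ≥ -5 from t2 — Nash equilibrium.
(s1, t2): Ben prefers t1 (-4 > -5) — not an equilibrium.
(s2, t1): Anna prefers s1 (1 > 0); Ben prefers t2 (1 > -2) — not an equilibrium.
(s2, t2): Anna gets 8 ≥ 8 from s1, and Ben gets 1 ≥ -2 from t1 — Nash equilibrium.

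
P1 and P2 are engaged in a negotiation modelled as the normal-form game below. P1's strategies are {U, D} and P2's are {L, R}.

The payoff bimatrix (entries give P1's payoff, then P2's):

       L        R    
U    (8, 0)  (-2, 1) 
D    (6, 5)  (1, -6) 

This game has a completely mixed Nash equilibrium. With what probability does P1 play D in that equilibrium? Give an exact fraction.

1/12

Let x be the probability that P1 plays U. In a completely mixed equilibrium, P2 must be indifferent between L and R.
P2's expected payoff from L is 5(1−x); from R it is x − 6(1−x).
Setting these equal: −5x + 5 = 7x − 6, so x = 11/12.
Therefore P1 plays D with probability 1 − 11/12 = 1/12.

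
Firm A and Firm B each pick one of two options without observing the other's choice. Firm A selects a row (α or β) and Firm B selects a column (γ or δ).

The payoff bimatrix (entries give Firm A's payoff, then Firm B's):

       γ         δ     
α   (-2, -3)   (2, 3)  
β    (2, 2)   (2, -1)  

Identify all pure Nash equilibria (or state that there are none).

(α, δ) and (β, γ)

(α, γ): Firm A prefers β (2 > -2); Firm B prefers δ (3 > -3) — not an equilibrium.
(α, δ): Firm A gets 2 ≥ 2 from β, and Firm B gets 3 ≥ -3 from γ — Nash equilibrium.
(β, γ): Firm A gets 2 ≥ -2 from α, and Firm B gets 2 ≥ -1 from δ — Nash equilibrium.
(β, δ): Firm B prefers γ (2 > -1) — not an equilibrium.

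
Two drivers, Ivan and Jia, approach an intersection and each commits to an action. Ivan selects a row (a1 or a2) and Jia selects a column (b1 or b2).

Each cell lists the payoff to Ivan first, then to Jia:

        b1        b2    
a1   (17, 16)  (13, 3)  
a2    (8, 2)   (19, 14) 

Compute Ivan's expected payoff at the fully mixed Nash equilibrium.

First find q, the probability Jia plays b1, from Ivan's indifference between a1 and a2: 17q + 13(1−q) = 8q + 19(1−q), giving q = 2/5.
Since Ivan is indifferent in equilibrium, Ivan's expected payoff equals the payoff from either row against (2/5, 3/5). Using a1: 17(2/5) + 13(3/5) = 73/5.

73/5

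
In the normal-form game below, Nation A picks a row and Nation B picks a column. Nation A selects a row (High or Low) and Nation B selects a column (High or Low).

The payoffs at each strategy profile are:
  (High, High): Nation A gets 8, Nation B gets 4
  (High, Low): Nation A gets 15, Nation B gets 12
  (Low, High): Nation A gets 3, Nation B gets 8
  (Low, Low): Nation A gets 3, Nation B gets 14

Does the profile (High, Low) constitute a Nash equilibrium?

At (High, Low), Nation A earns 15; switching to Low would give 3, so Nation A has no profitable deviation.
Nation B earns 12; switching to High would give 4, so Nation B has no profitable deviation.
Neither player can gain by a unilateral deviation, so this profile is a Nash equilibrium.

Yes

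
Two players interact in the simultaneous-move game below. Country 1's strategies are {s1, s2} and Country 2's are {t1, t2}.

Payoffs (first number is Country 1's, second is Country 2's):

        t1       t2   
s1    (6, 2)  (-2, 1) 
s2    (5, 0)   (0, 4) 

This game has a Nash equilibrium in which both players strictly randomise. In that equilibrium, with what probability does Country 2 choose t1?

2/3

Let y be the probability that Country 2 plays t1. In a completely mixed equilibrium, Country 1 must be indifferent between s1 and s2.
Country 1's expected payoff from s1 is 6y − 2(1−y); from s2 it is 5y.
Setting these equal: 8y − 2 = 5y, so y = 2/3.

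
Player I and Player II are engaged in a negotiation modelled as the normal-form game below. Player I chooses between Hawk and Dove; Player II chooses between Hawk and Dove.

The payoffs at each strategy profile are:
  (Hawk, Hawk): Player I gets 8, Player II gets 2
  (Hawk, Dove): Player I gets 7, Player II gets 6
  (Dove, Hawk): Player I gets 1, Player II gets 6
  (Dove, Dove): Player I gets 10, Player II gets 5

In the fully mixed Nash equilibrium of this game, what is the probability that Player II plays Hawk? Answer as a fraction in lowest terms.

3/10

Let c be the probability that Player II plays Hawk. In a completely mixed equilibrium, Player I must be indifferent between Hawk and Dove.
Player I's expected payoff from Hawk is 8c + 7(1−c); from Dove it is c + 10(1−c).
Setting these equal: c + 7 = −9c + 10, so c = 3/10.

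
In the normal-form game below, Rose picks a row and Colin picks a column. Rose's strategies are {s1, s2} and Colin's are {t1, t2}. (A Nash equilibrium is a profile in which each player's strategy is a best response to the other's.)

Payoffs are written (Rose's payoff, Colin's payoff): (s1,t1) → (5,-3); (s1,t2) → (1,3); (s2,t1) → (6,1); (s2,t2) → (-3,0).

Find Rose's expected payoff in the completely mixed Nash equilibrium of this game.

First find q, the probability Colin plays t1, from Rose's indifference between s1 and s2: 5q + (1−q) = 6q − 3(1−q), giving q = 4/5.
Since Rose is indifferent in equilibrium, Rose's expected payoff equals the payoff from either row against (4/5, 1/5). Using s1: 5(4/5) + (1/5) = 21/5.

21/5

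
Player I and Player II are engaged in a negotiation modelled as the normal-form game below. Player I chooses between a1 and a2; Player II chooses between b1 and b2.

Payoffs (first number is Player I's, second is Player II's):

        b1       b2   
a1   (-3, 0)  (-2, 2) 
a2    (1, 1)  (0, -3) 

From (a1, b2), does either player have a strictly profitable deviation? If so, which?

Player I

Player I at (a1, b2) earns -2; deviating to a2 yields 0 — a strict improvement.
Player II earns 2; deviating to b1 yields 0 — not better.
Only Player I has a strictly profitable deviation.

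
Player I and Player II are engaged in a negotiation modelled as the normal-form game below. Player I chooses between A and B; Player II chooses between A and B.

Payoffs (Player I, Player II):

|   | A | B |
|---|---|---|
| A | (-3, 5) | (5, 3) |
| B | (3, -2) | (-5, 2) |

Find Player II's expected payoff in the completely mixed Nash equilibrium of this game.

First find p, the probability Player I plays A, from Player II's indifference between A and B: 5p − 2(1−p) = 3p + 2(1−p), giving p = 2/3.
Since Player II is indifferent in equilibrium, Player II's expected payoff equals the payoff from either column against (2/3, 1/3). Using A: 5(2/3) − 2(1/3) = 8/3.

8/3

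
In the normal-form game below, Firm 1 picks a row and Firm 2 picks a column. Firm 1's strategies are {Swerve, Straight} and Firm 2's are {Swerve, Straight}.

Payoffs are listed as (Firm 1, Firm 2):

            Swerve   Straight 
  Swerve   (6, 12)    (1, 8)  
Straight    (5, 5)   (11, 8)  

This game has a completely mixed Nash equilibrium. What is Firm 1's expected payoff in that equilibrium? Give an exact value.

61/11

First find q, the probability Firm 2 plays Swerve, from Firm 1's indifference between Swerve and Straight: 6q + (1−q) = 5q + 11(1−q), giving q = 10/11.
Since Firm 1 is indifferent in equilibrium, Firm 1's expected payoff equals the payoff from either row against (10/11, 1/11). Using Swerve: 6(10/11) + (1/11) = 61/11.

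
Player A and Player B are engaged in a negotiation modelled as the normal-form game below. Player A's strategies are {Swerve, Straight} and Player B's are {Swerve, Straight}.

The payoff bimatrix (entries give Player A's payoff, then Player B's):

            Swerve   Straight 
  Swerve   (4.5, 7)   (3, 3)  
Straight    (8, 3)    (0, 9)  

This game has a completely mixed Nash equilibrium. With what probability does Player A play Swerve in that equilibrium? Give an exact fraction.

3/5

Let x be the probability that Player A plays Swerve. In a completely mixed equilibrium, Player B must be indifferent between Swerve and Straight.
Player B's expected payoff from Swerve is 7x + 3(1−x); from Straight it is 3x + 9(1−x).
Setting these equal: 4x + 3 = −6x + 9, so x = 3/5.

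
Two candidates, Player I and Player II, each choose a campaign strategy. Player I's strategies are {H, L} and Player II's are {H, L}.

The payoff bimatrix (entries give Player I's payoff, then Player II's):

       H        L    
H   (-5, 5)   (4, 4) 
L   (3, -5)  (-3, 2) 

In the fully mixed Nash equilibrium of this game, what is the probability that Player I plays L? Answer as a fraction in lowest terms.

1/8

Let x be the probability that Player I plays H. In a completely mixed equilibrium, Player II must be indifferent between H and L.
Player II's expected payoff from H is 5x − 5(1−x); from L it is 4x + 2(1−x).
Setting these equal: 10x − 5 = 2x + 2, so x = 7/8.
Therefore Player I plays L with probability 1 − 7/8 = 1/8.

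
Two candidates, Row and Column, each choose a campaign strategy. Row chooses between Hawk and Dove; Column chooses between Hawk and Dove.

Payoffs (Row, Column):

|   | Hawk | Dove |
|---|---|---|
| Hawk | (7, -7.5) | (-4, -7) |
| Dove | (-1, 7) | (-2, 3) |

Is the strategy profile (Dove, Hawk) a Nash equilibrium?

No

At (Dove, Hawk), Row earns -1; switching to Hawk would give 7, so Row would deviate.
Column earns 7; switching to Dove would give 3, so Column has no profitable deviation.
Since at least one player can profitably deviate, this is not a Nash equilibrium.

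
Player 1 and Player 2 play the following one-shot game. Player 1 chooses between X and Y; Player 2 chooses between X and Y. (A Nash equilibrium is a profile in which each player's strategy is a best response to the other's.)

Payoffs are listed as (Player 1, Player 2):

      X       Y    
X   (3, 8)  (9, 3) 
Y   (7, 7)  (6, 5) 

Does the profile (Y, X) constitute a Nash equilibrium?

Yes

At (Y, X), Player 1 earns 7; switching to X would give 3, so Player 1 has no profitable deviation.
Player 2 earns 7; switching to Y would give 5, so Player 2 has no profitable deviation.
Neither player can gain by a unilateral deviation, so this profile is a Nash equilibrium.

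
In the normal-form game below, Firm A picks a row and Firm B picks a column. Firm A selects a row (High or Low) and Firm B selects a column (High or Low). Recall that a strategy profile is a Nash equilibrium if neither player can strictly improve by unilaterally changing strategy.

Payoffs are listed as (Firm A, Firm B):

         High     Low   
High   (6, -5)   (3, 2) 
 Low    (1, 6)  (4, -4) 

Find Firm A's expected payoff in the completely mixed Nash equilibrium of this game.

First find y, the probability Firm B plays High, from Firm A's indifference between High and Low: 6y + 3(1−y) = y + 4(1−y), giving y = 1/6.
Since Firm A is indifferent in equilibrium, Firm A's expected payoff equals the payoff from either row against (1/6, 5/6). Using High: 6(1/6) + 3(5/6) = 7/2.

7/2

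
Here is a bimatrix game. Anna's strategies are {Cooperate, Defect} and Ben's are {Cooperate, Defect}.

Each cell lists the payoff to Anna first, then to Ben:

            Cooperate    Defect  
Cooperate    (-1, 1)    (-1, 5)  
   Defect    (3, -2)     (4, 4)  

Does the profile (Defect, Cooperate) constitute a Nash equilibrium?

At (Defect, Cooperate), Anna earns 3; switching to Cooperate would give -1, so Anna has no profitable deviation.
Ben earns -2; switching to Defect would give 4, so Ben would deviate.
Since at least one player can profitably deviate, this is not a Nash equilibrium.

No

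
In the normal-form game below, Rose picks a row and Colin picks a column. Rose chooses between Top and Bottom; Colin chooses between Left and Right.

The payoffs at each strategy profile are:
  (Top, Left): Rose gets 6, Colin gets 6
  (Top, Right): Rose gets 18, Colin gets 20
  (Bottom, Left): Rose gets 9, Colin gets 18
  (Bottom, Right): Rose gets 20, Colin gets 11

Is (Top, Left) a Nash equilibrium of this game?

No

At (Top, Left), Rose earns 6; switching to Bottom would give 9, so Rose would deviate.
Colin earns 6; switching to Right would give 20, so Colin would deviate.
Since at least one player can profitably deviate, this is not a Nash equilibrium.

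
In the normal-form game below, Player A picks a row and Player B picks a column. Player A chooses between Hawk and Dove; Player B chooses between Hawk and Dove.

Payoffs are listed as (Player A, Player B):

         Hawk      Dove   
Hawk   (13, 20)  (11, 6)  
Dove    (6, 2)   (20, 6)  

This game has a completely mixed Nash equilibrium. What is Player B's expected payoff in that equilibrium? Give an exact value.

6

First find x, the probability Player A plays Hawk, from Player B's indifference between Hawk and Dove: 20x + 2(1−x) = 6x + 6(1−x), giving x = 2/9.
Since Player B is indifferent in equilibrium, Player B's expected payoff equals the payoff from either column against (2/9, 7/9). Using Hawk: 20(2/9) + 2(7/9) = 6.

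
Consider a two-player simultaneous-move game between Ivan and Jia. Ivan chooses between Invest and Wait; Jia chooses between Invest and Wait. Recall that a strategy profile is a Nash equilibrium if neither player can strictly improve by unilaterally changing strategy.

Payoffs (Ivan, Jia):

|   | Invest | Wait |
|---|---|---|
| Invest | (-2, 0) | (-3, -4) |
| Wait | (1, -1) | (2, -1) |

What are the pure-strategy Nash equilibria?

(Invest, Invest): Ivan prefers Wait (1 > -2) — not an equilibrium.
(Invest, Wait): Ivan prefers Wait (2 > -3); Jia prefers Invest (0 > -4) — not an equilibrium.
(Wait, Invest): Ivan gets 1 ≥ -2 from Invest, and Jia gets -1 ≥ -1 from Wait — Nash equilibrium.
(Wait, Wait): Ivan gets 2 ≥ -3 from Invest, and Jia gets -1 ≥ -1 from Invest — Nash equilibrium.

(Wait, Invest) and (Wait, Wait)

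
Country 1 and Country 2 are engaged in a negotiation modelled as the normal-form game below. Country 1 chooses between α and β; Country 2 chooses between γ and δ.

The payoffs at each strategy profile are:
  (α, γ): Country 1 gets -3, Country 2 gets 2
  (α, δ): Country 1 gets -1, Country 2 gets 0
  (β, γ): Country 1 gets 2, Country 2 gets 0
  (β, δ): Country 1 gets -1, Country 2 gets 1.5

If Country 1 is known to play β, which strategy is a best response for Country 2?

δ

Against β, Country 2 earns 0 from γ and 1.5 from δ.
So δ is the best response.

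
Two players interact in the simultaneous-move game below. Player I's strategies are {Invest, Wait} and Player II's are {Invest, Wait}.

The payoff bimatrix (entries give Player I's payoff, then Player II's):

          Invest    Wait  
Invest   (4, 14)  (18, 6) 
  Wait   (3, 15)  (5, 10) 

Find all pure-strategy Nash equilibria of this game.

(Invest, Invest)

(Invest, Invest): Player I gets 4 ≥ 3 from Wait, and Player II gets 14 ≥ 6 from Wait — Nash equilibrium.
(Invest, Wait): Player II prefers Invest (14 > 6) — not an equilibrium.
(Wait, Invest): Player I prefers Invest (4 > 3) — not an equilibrium.
(Wait, Wait): Player I prefers Invest (18 > 5); Player II prefers Invest (15 > 10) — not an equilibrium.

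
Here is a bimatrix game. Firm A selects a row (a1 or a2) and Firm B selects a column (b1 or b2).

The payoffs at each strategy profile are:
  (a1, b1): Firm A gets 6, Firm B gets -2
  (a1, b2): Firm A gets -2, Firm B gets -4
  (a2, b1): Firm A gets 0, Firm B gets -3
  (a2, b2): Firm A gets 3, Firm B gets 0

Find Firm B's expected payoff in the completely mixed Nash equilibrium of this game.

-12/5

First find p, the probability Firm A plays a1, from Firm B's indifference between b1 and b2: −2p − 3(1−p) = −4p, giving p = 3/5.
Since Firm B is indifferent in equilibrium, Firm B's expected payoff equals the payoff from either column against (3/5, 2/5). Using b1: −2(3/5) − 3(2/5) = -12/5.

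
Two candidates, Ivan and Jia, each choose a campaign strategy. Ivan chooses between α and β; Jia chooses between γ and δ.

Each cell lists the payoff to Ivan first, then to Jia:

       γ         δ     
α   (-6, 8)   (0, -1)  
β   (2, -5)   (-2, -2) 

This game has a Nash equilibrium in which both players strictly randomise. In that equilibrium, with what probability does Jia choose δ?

Let y be the probability that Jia plays γ. In a completely mixed equilibrium, Ivan must be indifferent between α and β.
Ivan's expected payoff from α is −6y; from β it is 2y − 2(1−y).
Setting these equal: −6y = 4y − 2, so y = 1/5.
Therefore Jia plays δ with probability 1 − 1/5 = 4/5.

4/5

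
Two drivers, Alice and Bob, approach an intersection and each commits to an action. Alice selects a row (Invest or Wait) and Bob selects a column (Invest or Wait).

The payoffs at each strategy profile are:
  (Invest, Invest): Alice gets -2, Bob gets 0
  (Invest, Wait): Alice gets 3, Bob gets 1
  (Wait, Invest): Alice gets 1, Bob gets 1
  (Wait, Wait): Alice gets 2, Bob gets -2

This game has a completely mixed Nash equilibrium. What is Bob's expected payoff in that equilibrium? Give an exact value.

First find p, the probability Alice plays Invest, from Bob's indifference between Invest and Wait: (1−p) = p − 2(1−p), giving p = 3/4.
Since Bob is indifferent in equilibrium, Bob's expected payoff equals the payoff from either column against (3/4, 1/4). Using Invest: (1/4) = 1/4.

1/4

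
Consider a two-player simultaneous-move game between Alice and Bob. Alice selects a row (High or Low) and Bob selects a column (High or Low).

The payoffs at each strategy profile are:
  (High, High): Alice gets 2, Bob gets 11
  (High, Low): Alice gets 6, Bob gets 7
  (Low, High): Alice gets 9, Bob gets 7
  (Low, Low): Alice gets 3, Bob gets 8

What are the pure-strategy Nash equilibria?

none

(High, High): Alice prefers Low (9 > 2) — not an equilibrium.
(High, Low): Bob prefers High (11 > 7) — not an equilibrium.
(Low, High): Bob prefers Low (8 > 7) — not an equilibrium.
(Low, Low): Alice prefers High (6 > 3) — not an equilibrium.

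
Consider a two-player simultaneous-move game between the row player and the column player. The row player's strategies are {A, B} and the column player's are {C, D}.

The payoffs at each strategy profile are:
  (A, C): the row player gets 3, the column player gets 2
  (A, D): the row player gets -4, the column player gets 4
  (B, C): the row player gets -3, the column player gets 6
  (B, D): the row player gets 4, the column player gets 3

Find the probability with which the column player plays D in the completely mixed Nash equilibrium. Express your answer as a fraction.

3/7

Let c be the probability that the column player plays C. In a completely mixed equilibrium, the row player must be indifferent between A and B.
The row player's expected payoff from A is 3c − 4(1−c); from B it is −3c + 4(1−c).
Setting these equal: 7c − 4 = −7c + 4, so c = 4/7.
Therefore the column player plays D with probability 1 − 4/7 = 3/7.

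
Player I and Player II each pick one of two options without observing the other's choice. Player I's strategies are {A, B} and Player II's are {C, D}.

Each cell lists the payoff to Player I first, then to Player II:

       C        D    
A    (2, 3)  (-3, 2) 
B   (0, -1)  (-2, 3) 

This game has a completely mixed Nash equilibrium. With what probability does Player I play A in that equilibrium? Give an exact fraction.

4/5

Let p be the probability that Player I plays A. In a completely mixed equilibrium, Player II must be indifferent between C and D.
Player II's expected payoff from C is 3p − (1−p); from D it is 2p + 3(1−p).
Setting these equal: 4p − 1 = −p + 3, so p = 4/5.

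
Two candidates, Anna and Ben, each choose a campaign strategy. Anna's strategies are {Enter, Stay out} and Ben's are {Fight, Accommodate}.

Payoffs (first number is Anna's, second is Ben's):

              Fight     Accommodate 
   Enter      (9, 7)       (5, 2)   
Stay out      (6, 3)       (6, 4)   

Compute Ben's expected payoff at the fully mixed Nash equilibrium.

First find x, the probability Anna plays Enter, from Ben's indifference between Fight and Accommodate: 7x + 3(1−x) = 2x + 4(1−x), giving x = 1/6.
Since Ben is indifferent in equilibrium, Ben's expected payoff equals the payoff from either column against (1/6, 5/6). Using Fight: 7(1/6) + 3(5/6) = 11/3.

11/3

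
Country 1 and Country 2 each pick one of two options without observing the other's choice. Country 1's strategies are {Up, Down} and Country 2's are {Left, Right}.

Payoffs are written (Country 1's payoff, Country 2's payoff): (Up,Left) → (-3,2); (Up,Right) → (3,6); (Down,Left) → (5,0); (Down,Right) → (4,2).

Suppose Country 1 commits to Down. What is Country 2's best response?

Against Down, Country 2 earns 0 from Left and 2 from Right.
So Right is the best response.

Right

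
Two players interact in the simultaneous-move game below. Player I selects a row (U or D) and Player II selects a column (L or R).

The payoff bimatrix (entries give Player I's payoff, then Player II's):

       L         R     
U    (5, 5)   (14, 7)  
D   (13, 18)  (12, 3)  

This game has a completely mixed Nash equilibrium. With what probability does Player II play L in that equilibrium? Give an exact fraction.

1/5

Let y be the probability that Player II plays L. In a completely mixed equilibrium, Player I must be indifferent between U and D.
Player I's expected payoff from U is 5y + 14(1−y); from D it is 13y + 12(1−y).
Setting these equal: −9y + 14 = y + 12, so y = 1/5.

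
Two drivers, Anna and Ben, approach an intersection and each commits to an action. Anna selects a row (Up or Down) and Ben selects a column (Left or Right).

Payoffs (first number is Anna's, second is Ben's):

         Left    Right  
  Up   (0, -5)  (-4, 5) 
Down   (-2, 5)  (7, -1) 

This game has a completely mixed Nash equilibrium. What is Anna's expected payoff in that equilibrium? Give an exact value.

First find y, the probability Ben plays Left, from Anna's indifference between Up and Down: −4(1−y) = −2y + 7(1−y), giving y = 11/13.
Since Anna is indifferent in equilibrium, Anna's expected payoff equals the payoff from either row against (11/13, 2/13). Using Up: −4(2/13) = -8/13.

-8/13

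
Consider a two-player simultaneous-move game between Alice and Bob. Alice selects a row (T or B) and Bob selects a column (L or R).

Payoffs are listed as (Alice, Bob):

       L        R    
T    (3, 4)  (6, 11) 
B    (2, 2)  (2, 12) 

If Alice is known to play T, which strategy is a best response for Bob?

Against T, Bob earns 4 from L and 11 from R.
So R is the best response.

R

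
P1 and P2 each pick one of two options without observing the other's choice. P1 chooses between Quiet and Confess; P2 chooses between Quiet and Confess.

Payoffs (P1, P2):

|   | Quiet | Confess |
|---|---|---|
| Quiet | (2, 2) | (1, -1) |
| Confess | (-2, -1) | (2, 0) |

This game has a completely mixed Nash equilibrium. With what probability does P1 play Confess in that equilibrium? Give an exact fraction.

3/4

Let r be the probability that P1 plays Quiet. In a completely mixed equilibrium, P2 must be indifferent between Quiet and Confess.
P2's expected payoff from Quiet is 2r − (1−r); from Confess it is −r.
Setting these equal: 3r − 1 = −r, so r = 1/4.
Therefore P1 plays Confess with probability 1 − 1/4 = 3/4.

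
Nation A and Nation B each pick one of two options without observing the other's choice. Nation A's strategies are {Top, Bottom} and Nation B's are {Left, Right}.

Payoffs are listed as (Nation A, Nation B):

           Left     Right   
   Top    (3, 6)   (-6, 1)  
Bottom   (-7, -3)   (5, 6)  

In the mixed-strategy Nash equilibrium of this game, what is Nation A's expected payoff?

-9/7

First find q, the probability Nation B plays Left, from Nation A's indifference between Top and Bottom: 3q − 6(1−q) = −7q + 5(1−q), giving q = 11/21.
Since Nation A is indifferent in equilibrium, Nation A's expected payoff equals the payoff from either row against (11/21, 10/21). Using Top: 3(11/21) − 6(10/21) = -9/7.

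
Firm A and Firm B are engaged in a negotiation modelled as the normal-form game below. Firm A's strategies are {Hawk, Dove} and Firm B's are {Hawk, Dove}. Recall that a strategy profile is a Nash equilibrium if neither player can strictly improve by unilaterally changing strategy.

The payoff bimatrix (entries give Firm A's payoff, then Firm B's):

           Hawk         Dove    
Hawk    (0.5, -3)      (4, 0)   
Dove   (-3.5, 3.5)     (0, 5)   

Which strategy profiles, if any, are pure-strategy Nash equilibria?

(Hawk, Dove)

(Hawk, Hawk): Firm B prefers Dove (0 > -3) — not an equilibrium.
(Hawk, Dove): Firm A gets 4 ≥ 0 from Dove, and Firm B gets 0 ≥ -3 from Hawk — Nash equilibrium.
(Dove, Hawk): Firm A prefers Hawk (0.5 > -3.5); Firm B prefers Dove (5 > 3.5) — not an equilibrium.
(Dove, Dove): Firm A prefers Hawk (4 > 0) — not an equilibrium.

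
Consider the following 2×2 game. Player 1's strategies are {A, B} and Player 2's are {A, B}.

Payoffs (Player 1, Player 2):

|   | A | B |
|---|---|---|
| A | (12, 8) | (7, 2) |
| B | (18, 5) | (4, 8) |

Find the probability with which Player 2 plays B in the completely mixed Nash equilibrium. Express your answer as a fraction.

2/3

Let y be the probability that Player 2 plays A. In a completely mixed equilibrium, Player 1 must be indifferent between A and B.
Player 1's expected payoff from A is 12y + 7(1−y); from B it is 18y + 4(1−y).
Setting these equal: 5y + 7 = 14y + 4, so y = 1/3.
Therefore Player 2 plays B with probability 1 − 1/3 = 2/3.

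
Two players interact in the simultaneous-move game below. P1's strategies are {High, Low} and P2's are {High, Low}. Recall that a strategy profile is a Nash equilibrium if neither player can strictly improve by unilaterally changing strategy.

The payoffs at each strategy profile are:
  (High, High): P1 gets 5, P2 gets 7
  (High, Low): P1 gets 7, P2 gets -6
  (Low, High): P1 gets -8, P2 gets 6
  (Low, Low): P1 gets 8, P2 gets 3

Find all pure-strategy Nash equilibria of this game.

(High, High): P1 gets 5 ≥ -8 from Low, and P2 gets 7 ≥ -6 from Low — Nash equilibrium.
(High, Low): P1 prefers Low (8 > 7); P2 prefers High (7 > -6) — not an equilibrium.
(Low, High): P1 prefers High (5 > -8) — not an equilibrium.
(Low, Low): P2 prefers High (6 > 3) — not an equilibrium.

(High, High)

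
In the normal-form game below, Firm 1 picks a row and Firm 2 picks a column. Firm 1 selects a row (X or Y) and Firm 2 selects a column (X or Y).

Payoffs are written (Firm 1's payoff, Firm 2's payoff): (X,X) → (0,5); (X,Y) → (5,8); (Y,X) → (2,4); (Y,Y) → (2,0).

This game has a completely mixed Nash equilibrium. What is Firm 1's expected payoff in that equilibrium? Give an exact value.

2

First find y, the probability Firm 2 plays X, from Firm 1's indifference between X and Y: 5(1−y) = 2y + 2(1−y), giving y = 3/5.
Since Firm 1 is indifferent in equilibrium, Firm 1's expected payoff equals the payoff from either row against (3/5, 2/5). Using X: 5(2/5) = 2.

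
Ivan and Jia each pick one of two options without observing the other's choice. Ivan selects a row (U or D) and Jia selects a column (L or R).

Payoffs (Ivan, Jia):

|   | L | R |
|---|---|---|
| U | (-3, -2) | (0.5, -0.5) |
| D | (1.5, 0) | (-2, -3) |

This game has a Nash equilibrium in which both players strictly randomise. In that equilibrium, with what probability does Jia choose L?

Let q be the probability that Jia plays L. In a completely mixed equilibrium, Ivan must be indifferent between U and D.
Ivan's expected payoff from U is −3q + 0.5(1−q); from D it is 1.5q − 2(1−q).
Setting these equal: −3.5q + 0.5 = 3.5q − 2, so q = 5/14.

5/14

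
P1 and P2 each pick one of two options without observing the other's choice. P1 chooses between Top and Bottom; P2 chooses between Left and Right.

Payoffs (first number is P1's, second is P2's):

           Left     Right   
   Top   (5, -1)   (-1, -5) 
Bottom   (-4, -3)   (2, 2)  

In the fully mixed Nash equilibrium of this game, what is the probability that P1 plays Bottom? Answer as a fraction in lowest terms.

Let r be the probability that P1 plays Top. In a completely mixed equilibrium, P2 must be indifferent between Left and Right.
P2's expected payoff from Left is −r − 3(1−r); from Right it is −5r + 2(1−r).
Setting these equal: 2r − 3 = −7r + 2, so r = 5/9.
Therefore P1 plays Bottom with probability 1 − 5/9 = 4/9.

4/9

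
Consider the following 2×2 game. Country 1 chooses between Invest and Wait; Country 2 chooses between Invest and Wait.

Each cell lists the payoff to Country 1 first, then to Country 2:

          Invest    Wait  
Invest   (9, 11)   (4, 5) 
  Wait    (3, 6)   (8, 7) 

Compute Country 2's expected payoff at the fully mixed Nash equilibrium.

47/7

First find x, the probability Country 1 plays Invest, from Country 2's indifference between Invest and Wait: 11x + 6(1−x) = 5x + 7(1−x), giving x = 1/7.
Since Country 2 is indifferent in equilibrium, Country 2's expected payoff equals the payoff from either column against (1/7, 6/7). Using Invest: 11(1/7) + 6(6/7) = 47/7.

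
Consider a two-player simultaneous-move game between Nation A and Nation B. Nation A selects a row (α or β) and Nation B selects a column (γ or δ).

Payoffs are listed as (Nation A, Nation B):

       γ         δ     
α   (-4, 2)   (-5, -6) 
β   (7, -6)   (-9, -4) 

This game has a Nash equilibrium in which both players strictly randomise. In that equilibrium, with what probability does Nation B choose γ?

Let q be the probability that Nation B plays γ. In a completely mixed equilibrium, Nation A must be indifferent between α and β.
Nation A's expected payoff from α is −4q − 5(1−q); from β it is 7q − 9(1−q).
Setting these equal: q − 5 = 16q − 9, so q = 4/15.

4/15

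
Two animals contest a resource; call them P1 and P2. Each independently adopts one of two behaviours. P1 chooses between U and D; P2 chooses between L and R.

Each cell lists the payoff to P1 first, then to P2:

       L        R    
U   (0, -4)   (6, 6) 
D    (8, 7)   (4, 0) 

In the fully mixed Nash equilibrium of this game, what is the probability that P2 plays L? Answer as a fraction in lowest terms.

1/5

Let q be the probability that P2 plays L. In a completely mixed equilibrium, P1 must be indifferent between U and D.
P1's expected payoff from U is 6(1−q); from D it is 8q + 4(1−q).
Setting these equal: −6q + 6 = 4q + 4, so q = 1/5.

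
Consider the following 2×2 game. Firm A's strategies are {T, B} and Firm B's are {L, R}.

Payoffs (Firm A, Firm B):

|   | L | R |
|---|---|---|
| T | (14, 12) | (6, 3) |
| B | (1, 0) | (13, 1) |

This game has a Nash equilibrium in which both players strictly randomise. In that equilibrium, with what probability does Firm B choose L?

Let c be the probability that Firm B plays L. In a completely mixed equilibrium, Firm A must be indifferent between T and B.
Firm A's expected payoff from T is 14c + 6(1−c); from B it is c + 13(1−c).
Setting these equal: 8c + 6 = −12c + 13, so c = 7/20.

7/20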